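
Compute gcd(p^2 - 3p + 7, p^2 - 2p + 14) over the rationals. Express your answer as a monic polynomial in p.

1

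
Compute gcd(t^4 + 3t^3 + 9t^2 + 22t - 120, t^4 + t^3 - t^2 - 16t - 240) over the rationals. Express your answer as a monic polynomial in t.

t^3 + 5t^2 + 19t + 60

Repeated division with remainder:
  t^4 + 3t^3 + 9t^2 + 22t - 120 = (t^4 + t^3 - t^2 - 16t - 240) + (2t^3 + 10t^2 + 38t + 120)
  t^4 + t^3 - t^2 - 16t - 240 = ((1/2)t - 2)(2t^3 + 10t^2 + 38t + 120) + (0)
Last nonzero remainder: 2t^3 + 10t^2 + 38t + 120. Dividing through by 2 gives the monic gcd t^3 + 5t^2 + 19t + 60.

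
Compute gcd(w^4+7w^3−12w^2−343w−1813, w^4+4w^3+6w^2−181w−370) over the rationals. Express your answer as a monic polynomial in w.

Euclidean algorithm in ℚ[w]:
  w^4+7w^3−12w^2−343w−1813 = (w^4+4w^3+6w^2−181w−370) + (3w^3−18w^2−162w−1443)
  w^4+4w^3+6w^2−181w−370 = ((1/3)w+10/3)(3w^3−18w^2−162w−1443) + (120w^2+840w+4440)
  3w^3−18w^2−162w−1443 = ((1/40)w−13/40)(120w^2+840w+4440) + (0)
Last nonzero remainder: 120w^2+840w+4440. Dividing through by 120 gives the monic gcd w^2+7w+37.

w^2+7w+37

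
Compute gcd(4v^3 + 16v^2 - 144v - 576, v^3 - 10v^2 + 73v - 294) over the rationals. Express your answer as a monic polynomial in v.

Apply the Euclidean algorithm:
  4v^3 + 16v^2 - 144v - 576 = (4)(v^3 - 10v^2 + 73v - 294) + (56v^2 - 436v + 600)
  v^3 - 10v^2 + 73v - 294 = ((1/56)v - 31/784)(56v^2 - 436v + 600) + ((8829/196)v - 26487/98)
  56v^2 - 436v + 600 = ((10976/8829)v - 19600/8829)((8829/196)v - 26487/98) + (0)
Last nonzero remainder: (8829/196)v - 26487/98. Dividing through by 8829/196 gives the monic gcd v - 6.

v - 6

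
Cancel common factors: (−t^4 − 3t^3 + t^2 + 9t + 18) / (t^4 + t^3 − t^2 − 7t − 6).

(−t − 3)/(t + 1)

By polynomial division,
  −t^4 − 3t^3 + t^2 + 9t + 18 = (−1)(t^4 + t^3 − t^2 − 7t − 6) + (−2t^3 + 2t + 12)
  t^4 + t^3 − t^2 − 7t − 6 = (−(1/2)t − 1/2)(−2t^3 + 2t + 12) + (0)
Last nonzero remainder: −2t^3 + 2t + 12. Dividing through by −2 gives the monic gcd t^3 − t − 6.
Cancel t^3 − t − 6 from numerator and denominator to get the reduced form.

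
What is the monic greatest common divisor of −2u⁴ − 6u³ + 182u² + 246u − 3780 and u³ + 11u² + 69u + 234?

u + 6

Euclidean algorithm in ℚ[u]:
  −2u⁴ − 6u³ + 182u² + 246u − 3780 = (−2u + 16)(u³ + 11u² + 69u + 234) + (144u² − 390u − 7524)
  u³ + 11u² + 69u + 234 = ((1/144)u + 329/3456)(144u² − 390u − 7524) + ((91225/576)u + 91225/96)
  144u² − 390u − 7524 = ((82944/91225)u − 722304/91225)((91225/576)u + 91225/96) + (0)
Last nonzero remainder: (91225/576)u + 91225/96. Dividing through by 91225/576 gives the monic gcd u + 6.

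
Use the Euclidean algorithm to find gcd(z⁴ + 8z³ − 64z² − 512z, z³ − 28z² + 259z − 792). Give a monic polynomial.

By polynomial division,
  z⁴ + 8z³ − 64z² − 512z = (z + 36)(z³ − 28z² + 259z − 792) + (685z² − 9044z + 28512)
  z³ − 28z² + 259z − 792 = ((1/685)z − 10136/469225)(685z² − 9044z + 28512) + ((10328571/469225)z − 82628568/469225)
  685z² − 9044z + 28512 = ((321419125/10328571)z − 16892100/104329)((10328571/469225)z − 82628568/469225) + (0)
Last nonzero remainder: (10328571/469225)z − 82628568/469225. Dividing through by 10328571/469225 gives the monic gcd z − 8.

z − 8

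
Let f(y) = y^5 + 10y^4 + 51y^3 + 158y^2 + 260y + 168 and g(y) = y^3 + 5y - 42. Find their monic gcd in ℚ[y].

y^2 + 3y + 14

Repeated division with remainder:
  y^5 + 10y^4 + 51y^3 + 158y^2 + 260y + 168 = (y^2 + 10y + 46)(y^3 + 5y - 42) + (150y^2 + 450y + 2100)
  y^3 + 5y - 42 = ((1/150)y - 1/50)(150y^2 + 450y + 2100) + (0)
Last nonzero remainder: 150y^2 + 450y + 2100. Dividing through by 150 gives the monic gcd y^2 + 3y + 14.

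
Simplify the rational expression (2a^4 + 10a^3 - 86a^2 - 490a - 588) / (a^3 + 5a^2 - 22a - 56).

Euclidean algorithm in ℚ[a]:
  2a^4 + 10a^3 - 86a^2 - 490a - 588 = (2a)(a^3 + 5a^2 - 22a - 56) + (-42a^2 - 378a - 588)
  a^3 + 5a^2 - 22a - 56 = (-(1/42)a + 2/21)(-42a^2 - 378a - 588) + (0)
Last nonzero remainder: -42a^2 - 378a - 588. Dividing through by -42 gives the monic gcd a^2 + 9a + 14.
Cancel a^2 + 9a + 14 from numerator and denominator to get the reduced form.

(2a^2 - 8a - 42)/(a - 4)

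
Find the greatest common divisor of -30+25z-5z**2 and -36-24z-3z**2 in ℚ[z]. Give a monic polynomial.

1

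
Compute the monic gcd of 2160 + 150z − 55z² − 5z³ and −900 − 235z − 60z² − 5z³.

9 + z

Apply the Euclidean algorithm:
  −5z³ − 55z² + 150z + 2160 = (−5z³ − 60z² − 235z − 900) + (5z² + 385z + 3060)
  −5z³ − 60z² − 235z − 900 = (−z + 65)(5z² + 385z + 3060) + (−22200z − 199800)
  5z² + 385z + 3060 = (−(1/4440)z − 17/1110)(−22200z − 199800) + (0)
Last nonzero remainder: −22200z − 199800. Dividing through by −22200 gives the monic gcd z + 9.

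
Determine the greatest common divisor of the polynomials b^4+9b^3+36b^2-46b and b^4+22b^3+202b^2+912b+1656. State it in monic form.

Euclidean algorithm in ℚ[b]:
  b^4+9b^3+36b^2-46b = (b^4+22b^3+202b^2+912b+1656) + (-13b^3-166b^2-958b-1656)
  b^4+22b^3+202b^2+912b+1656 = (-(1/13)b-120/169)(-13b^3-166b^2-958b-1656) + ((1764/169)b^2+(17640/169)b+81144/169)
  -13b^3-166b^2-958b-1656 = (-(2197/1764)b-169/49)((1764/169)b^2+(17640/169)b+81144/169) + (0)
Last nonzero remainder: (1764/169)b^2+(17640/169)b+81144/169. Dividing through by 1764/169 gives the monic gcd b^2+10b+46.

b^2+10b+46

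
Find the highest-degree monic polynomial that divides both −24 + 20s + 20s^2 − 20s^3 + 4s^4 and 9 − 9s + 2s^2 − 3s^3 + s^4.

Apply the Euclidean algorithm:
  4s^4 − 20s^3 + 20s^2 + 20s − 24 = (4)(s^4 − 3s^3 + 2s^2 − 9s + 9) + (−8s^3 + 12s^2 + 56s − 60)
  s^4 − 3s^3 + 2s^2 − 9s + 9 = (−(1/8)s + 3/16)(−8s^3 + 12s^2 + 56s − 60) + ((27/4)s^2 − 27s + 81/4)
  −8s^3 + 12s^2 + 56s − 60 = (−(32/27)s − 80/27)((27/4)s^2 − 27s + 81/4) + (0)
Last nonzero remainder: (27/4)s^2 − 27s + 81/4. Dividing through by 27/4 gives the monic gcd s^2 − 4s + 3.

3 − 4s + s^2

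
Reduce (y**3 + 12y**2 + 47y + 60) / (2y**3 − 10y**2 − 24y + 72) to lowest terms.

By polynomial division,
  y**3 + 12y**2 + 47y + 60 = (1/2)(2y**3 − 10y**2 − 24y + 72) + (17y**2 + 59y + 24)
  2y**3 − 10y**2 − 24y + 72 = ((2/17)y − 288/289)(17y**2 + 59y + 24) + ((9240/289)y + 27720/289)
  17y**2 + 59y + 24 = ((4913/9240)y + 289/1155)((9240/289)y + 27720/289) + (0)
Last nonzero remainder: (9240/289)y + 27720/289. Dividing through by 9240/289 gives the monic gcd y + 3.
Cancel y + 3 from numerator and denominator to get the reduced form.

(y**2 + 9y + 20)/(2y**2 − 16y + 24)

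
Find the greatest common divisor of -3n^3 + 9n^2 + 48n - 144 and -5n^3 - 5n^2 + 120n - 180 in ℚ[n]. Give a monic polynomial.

Repeated division with remainder:
  -3n^3 + 9n^2 + 48n - 144 = (3/5)(-5n^3 - 5n^2 + 120n - 180) + (12n^2 - 24n - 36)
  -5n^3 - 5n^2 + 120n - 180 = (-(5/12)n - 5/4)(12n^2 - 24n - 36) + (75n - 225)
  12n^2 - 24n - 36 = ((4/25)n + 4/25)(75n - 225) + (0)
Last nonzero remainder: 75n - 225. Dividing through by 75 gives the monic gcd n - 3.

n - 3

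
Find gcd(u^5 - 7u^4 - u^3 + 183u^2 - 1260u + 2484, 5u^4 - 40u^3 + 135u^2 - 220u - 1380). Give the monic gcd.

u^3 - 10u^2 + 47u - 138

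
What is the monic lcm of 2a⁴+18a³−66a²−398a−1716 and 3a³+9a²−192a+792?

By polynomial division,
  2a⁴+18a³−66a²−398a−1716 = ((2/3)a+4)(3a³+9a²−192a+792) + (26a²−158a−4884)
  3a³+9a²−192a+792 = ((3/26)a+177/169)(26a²−158a−4884) + ((90756/169)a+998316/169)
  26a²−158a−4884 = ((2197/45378)a−6253/7563)((90756/169)a+998316/169) + (0)
Last nonzero remainder: (90756/169)a+998316/169. Dividing through by 90756/169 gives the monic gcd a+11.
Then lcm(f, g) = f·g / gcd(f, g); expanding and making the result monic gives the answer.

a⁶+a⁵−81a⁴+281a³−58a²+2088a−20592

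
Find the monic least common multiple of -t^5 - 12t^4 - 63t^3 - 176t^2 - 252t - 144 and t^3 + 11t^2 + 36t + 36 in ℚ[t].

t^6 + 18t^5 + 135t^4 + 554t^3 + 1308t^2 + 1656t + 864

Repeated division with remainder:
  -t^5 - 12t^4 - 63t^3 - 176t^2 - 252t - 144 = (-t^2 - t - 16)(t^3 + 11t^2 + 36t + 36) + (72t^2 + 360t + 432)
  t^3 + 11t^2 + 36t + 36 = ((1/72)t + 1/12)(72t^2 + 360t + 432) + (0)
Last nonzero remainder: 72t^2 + 360t + 432. Dividing through by 72 gives the monic gcd t^2 + 5t + 6.
Then lcm(f, g) = f·g / gcd(f, g); expanding and making the result monic gives the answer.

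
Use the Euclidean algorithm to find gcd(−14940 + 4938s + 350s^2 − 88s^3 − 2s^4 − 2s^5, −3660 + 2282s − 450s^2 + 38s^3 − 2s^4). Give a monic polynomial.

15 − 8s + s^2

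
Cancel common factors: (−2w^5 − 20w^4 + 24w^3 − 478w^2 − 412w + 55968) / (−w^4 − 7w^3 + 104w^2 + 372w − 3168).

(2w^2 − 6w + 106)/(w − 6)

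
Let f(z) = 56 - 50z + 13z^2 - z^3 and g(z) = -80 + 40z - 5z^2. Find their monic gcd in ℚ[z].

-4 + z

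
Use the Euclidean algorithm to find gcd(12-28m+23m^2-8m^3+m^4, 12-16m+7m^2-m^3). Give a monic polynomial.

-12+16m-7m^2+m^3

Euclidean algorithm in ℚ[m]:
  m^4-8m^3+23m^2-28m+12 = (-m+1)(-m^3+7m^2-16m+12) + (0)
Last nonzero remainder: -m^3+7m^2-16m+12. Dividing through by -1 gives the monic gcd m^3-7m^2+16m-12.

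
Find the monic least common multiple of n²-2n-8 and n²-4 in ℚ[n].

n³-4n²-4n+16

Apply the Euclidean algorithm:
  n²-2n-8 = (n²-4) + (-2n-4)
  n²-4 = (-(1/2)n+1)(-2n-4) + (0)
Last nonzero remainder: -2n-4. Dividing through by -2 gives the monic gcd n+2.
Then lcm(f, g) = f·g / gcd(f, g); expanding and making the result monic gives the answer.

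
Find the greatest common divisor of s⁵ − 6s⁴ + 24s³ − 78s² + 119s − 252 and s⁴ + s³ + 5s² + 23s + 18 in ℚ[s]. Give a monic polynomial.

s² − 2s + 9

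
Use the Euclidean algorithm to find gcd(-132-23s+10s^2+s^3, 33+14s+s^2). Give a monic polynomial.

33+14s+s^2

Repeated division with remainder:
  s^3+10s^2-23s-132 = (s-4)(s^2+14s+33) + (0)
The last nonzero remainder s^2+14s+33 is already monic.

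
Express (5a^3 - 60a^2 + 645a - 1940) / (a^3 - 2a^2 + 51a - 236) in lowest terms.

(5a^2 - 40a + 485)/(a^2 + 2a + 59)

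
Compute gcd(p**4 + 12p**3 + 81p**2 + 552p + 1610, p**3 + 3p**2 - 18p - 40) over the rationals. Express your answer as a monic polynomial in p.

p + 5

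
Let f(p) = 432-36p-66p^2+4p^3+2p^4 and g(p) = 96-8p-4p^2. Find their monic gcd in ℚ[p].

By polynomial division,
  2p^4+4p^3-66p^2-36p+432 = (-(1/2)p^2+9/2)(-4p^2-8p+96) + (0)
Last nonzero remainder: -4p^2-8p+96. Dividing through by -4 gives the monic gcd p^2+2p-24.

-24+2p+p^2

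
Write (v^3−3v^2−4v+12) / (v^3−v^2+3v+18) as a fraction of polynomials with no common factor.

(v^2−5v+6)/(v^2−3v+9)

By polynomial division,
  v^3−3v^2−4v+12 = (v^3−v^2+3v+18) + (−2v^2−7v−6)
  v^3−v^2+3v+18 = (−(1/2)v+9/4)(−2v^2−7v−6) + ((63/4)v+63/2)
  −2v^2−7v−6 = (−(8/63)v−4/21)((63/4)v+63/2) + (0)
Last nonzero remainder: (63/4)v+63/2. Dividing through by 63/4 gives the monic gcd v+2.
Cancel v+2 from numerator and denominator to get the reduced form.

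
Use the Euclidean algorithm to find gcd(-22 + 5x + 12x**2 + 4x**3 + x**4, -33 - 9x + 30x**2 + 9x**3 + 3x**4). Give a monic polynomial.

-11 + 8x + 2x**2 + x**3

Euclidean algorithm in ℚ[x]:
  x**4 + 4x**3 + 12x**2 + 5x - 22 = (1/3)(3x**4 + 9x**3 + 30x**2 - 9x - 33) + (x**3 + 2x**2 + 8x - 11)
  3x**4 + 9x**3 + 30x**2 - 9x - 33 = (3x + 3)(x**3 + 2x**2 + 8x - 11) + (0)
The last nonzero remainder x**3 + 2x**2 + 8x - 11 is already monic.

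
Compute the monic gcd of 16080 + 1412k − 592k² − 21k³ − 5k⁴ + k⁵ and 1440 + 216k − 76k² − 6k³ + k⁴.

Euclidean algorithm in ℚ[k]:
  k⁵ − 5k⁴ − 21k³ − 592k² + 1412k + 16080 = (k + 1)(k⁴ − 6k³ − 76k² + 216k + 1440) + (61k³ − 732k² − 244k + 14640)
  k⁴ − 6k³ − 76k² + 216k + 1440 = ((1/61)k + 6/61)(61k³ − 732k² − 244k + 14640) + (0)
Last nonzero remainder: 61k³ − 732k² − 244k + 14640. Dividing through by 61 gives the monic gcd k³ − 12k² − 4k + 240.

240 − 4k − 12k² + k³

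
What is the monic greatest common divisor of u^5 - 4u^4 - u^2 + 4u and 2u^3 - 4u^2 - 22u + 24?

Repeated division with remainder:
  u^5 - 4u^4 - u^2 + 4u = ((1/2)u^2 - u + 7/2)(2u^3 - 4u^2 - 22u + 24) + (-21u^2 + 105u - 84)
  2u^3 - 4u^2 - 22u + 24 = (-(2/21)u - 2/7)(-21u^2 + 105u - 84) + (0)
Last nonzero remainder: -21u^2 + 105u - 84. Dividing through by -21 gives the monic gcd u^2 - 5u + 4.

u^2 - 5u + 4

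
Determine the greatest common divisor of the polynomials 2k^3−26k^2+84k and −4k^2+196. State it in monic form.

By polynomial division,
  2k^3−26k^2+84k = (−(1/2)k+13/2)(−4k^2+196) + (182k−1274)
  −4k^2+196 = (−(2/91)k−2/13)(182k−1274) + (0)
Last nonzero remainder: 182k−1274. Dividing through by 182 gives the monic gcd k−7.

k−7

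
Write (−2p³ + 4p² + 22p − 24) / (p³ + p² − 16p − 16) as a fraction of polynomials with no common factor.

(−2p² − 4p + 6)/(p² + 5p + 4)

By polynomial division,
  −2p³ + 4p² + 22p − 24 = (−2)(p³ + p² − 16p − 16) + (6p² − 10p − 56)
  p³ + p² − 16p − 16 = ((1/6)p + 4/9)(6p² − 10p − 56) + (−(20/9)p + 80/9)
  6p² − 10p − 56 = (−(27/10)p − 63/10)(−(20/9)p + 80/9) + (0)
Last nonzero remainder: −(20/9)p + 80/9. Dividing through by −20/9 gives the monic gcd p − 4.
Cancel p − 4 from numerator and denominator to get the reduced form.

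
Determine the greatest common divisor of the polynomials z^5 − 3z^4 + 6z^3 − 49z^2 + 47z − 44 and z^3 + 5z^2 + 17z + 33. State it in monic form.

Apply the Euclidean algorithm:
  z^5 − 3z^4 + 6z^3 − 49z^2 + 47z − 44 = (z^2 − 8z + 29)(z^3 + 5z^2 + 17z + 33) + (−91z^2 − 182z − 1001)
  z^3 + 5z^2 + 17z + 33 = (−(1/91)z − 3/91)(−91z^2 − 182z − 1001) + (0)
Last nonzero remainder: −91z^2 − 182z − 1001. Dividing through by −91 gives the monic gcd z^2 + 2z + 11.

z^2 + 2z + 11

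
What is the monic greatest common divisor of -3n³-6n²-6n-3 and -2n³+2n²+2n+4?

Euclidean algorithm in ℚ[n]:
  -3n³-6n²-6n-3 = (3/2)(-2n³+2n²+2n+4) + (-9n²-9n-9)
  -2n³+2n²+2n+4 = ((2/9)n-4/9)(-9n²-9n-9) + (0)
Last nonzero remainder: -9n²-9n-9. Dividing through by -9 gives the monic gcd n²+n+1.

n²+n+1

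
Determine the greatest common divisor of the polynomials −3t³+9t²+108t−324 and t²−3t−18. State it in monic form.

t−6

Repeated division with remainder:
  −3t³+9t²+108t−324 = (−3t)(t²−3t−18) + (54t−324)
  t²−3t−18 = ((1/54)t+1/18)(54t−324) + (0)
Last nonzero remainder: 54t−324. Dividing through by 54 gives the monic gcd t−6.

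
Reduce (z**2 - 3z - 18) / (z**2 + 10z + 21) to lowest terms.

(z - 6)/(z + 7)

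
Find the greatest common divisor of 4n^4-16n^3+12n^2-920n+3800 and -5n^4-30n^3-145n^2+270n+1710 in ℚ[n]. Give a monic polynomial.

n^2+6n+38

Repeated division with remainder:
  4n^4-16n^3+12n^2-920n+3800 = (-4/5)(-5n^4-30n^3-145n^2+270n+1710) + (-40n^3-104n^2-704n+5168)
  -5n^4-30n^3-145n^2+270n+1710 = ((1/8)n+17/40)(-40n^3-104n^2-704n+5168) + (-(64/5)n^2-(384/5)n-2432/5)
  -40n^3-104n^2-704n+5168 = ((25/8)n-85/8)(-(64/5)n^2-(384/5)n-2432/5) + (0)
Last nonzero remainder: -(64/5)n^2-(384/5)n-2432/5. Dividing through by -64/5 gives the monic gcd n^2+6n+38.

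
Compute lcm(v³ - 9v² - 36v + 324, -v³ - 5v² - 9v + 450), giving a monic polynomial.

v⁵ + 2v⁴ - 60v³ - 747v² + 864v + 24300

Repeated division with remainder:
  v³ - 9v² - 36v + 324 = (-1)(-v³ - 5v² - 9v + 450) + (-14v² - 45v + 774)
  -v³ - 5v² - 9v + 450 = ((1/14)v + 25/196)(-14v² - 45v + 774) + (-(11475/196)v + 34425/98)
  -14v² - 45v + 774 = ((2744/11475)v + 8428/3825)(-(11475/196)v + 34425/98) + (0)
Last nonzero remainder: -(11475/196)v + 34425/98. Dividing through by -11475/196 gives the monic gcd v - 6.
Then lcm(f, g) = f·g / gcd(f, g); expanding and making the result monic gives the answer.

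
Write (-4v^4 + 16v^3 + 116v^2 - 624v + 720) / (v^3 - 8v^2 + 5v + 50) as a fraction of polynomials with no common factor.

(-4v^3 - 4v^2 + 96v - 144)/(v^2 - 3v - 10)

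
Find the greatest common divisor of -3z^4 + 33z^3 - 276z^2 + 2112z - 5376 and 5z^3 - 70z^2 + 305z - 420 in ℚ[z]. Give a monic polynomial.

z^2 - 11z + 28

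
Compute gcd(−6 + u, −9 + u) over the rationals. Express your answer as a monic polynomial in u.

Apply the Euclidean algorithm:
  u − 6 = (u − 9) + (3)
  u − 9 = ((1/3)u − 3)(3) + (0)
The last nonzero remainder is the constant 3, so the polynomials are coprime and gcd = 1.

1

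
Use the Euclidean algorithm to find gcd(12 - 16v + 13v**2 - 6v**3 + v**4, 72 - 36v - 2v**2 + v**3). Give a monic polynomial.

-2 + v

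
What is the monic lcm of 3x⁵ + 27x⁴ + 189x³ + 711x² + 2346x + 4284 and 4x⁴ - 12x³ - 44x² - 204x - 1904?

By polynomial division,
  3x⁵ + 27x⁴ + 189x³ + 711x² + 2346x + 4284 = ((3/4)x + 9)(4x⁴ - 12x³ - 44x² - 204x - 1904) + (330x³ + 1260x² + 5610x + 21420)
  4x⁴ - 12x³ - 44x² - 204x - 1904 = ((2/165)x - 10/121)(330x³ + 1260x² + 5610x + 21420) + (-(952/121)x² - 16184/121)
  330x³ + 1260x² + 5610x + 21420 = (-(19965/476)x - 5445/34)(-(952/121)x² - 16184/121) + (0)
Last nonzero remainder: -(952/121)x² - 16184/121. Dividing through by -952/121 gives the monic gcd x² + 17.
Then lcm(f, g) = f·g / gcd(f, g); expanding and making the result monic gives the answer.

x⁷ + 6x⁶ + 8x⁵ - 204x⁴ - 1693x³ - 7554x² - 26180x - 39984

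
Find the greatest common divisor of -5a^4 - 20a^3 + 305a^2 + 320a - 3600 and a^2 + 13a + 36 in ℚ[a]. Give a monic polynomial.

a^2 + 13a + 36

Euclidean algorithm in ℚ[a]:
  -5a^4 - 20a^3 + 305a^2 + 320a - 3600 = (-5a^2 + 45a - 100)(a^2 + 13a + 36) + (0)
The last nonzero remainder a^2 + 13a + 36 is already monic.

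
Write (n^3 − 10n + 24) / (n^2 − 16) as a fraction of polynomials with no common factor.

Apply the Euclidean algorithm:
  n^3 − 10n + 24 = (n)(n^2 − 16) + (6n + 24)
  n^2 − 16 = ((1/6)n − 2/3)(6n + 24) + (0)
Last nonzero remainder: 6n + 24. Dividing through by 6 gives the monic gcd n + 4.
Cancel n + 4 from numerator and denominator to get the reduced form.

(n^2 − 4n + 6)/(n − 4)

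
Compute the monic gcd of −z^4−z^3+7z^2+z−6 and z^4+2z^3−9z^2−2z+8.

z^3−2z^2−z+2

Apply the Euclidean algorithm:
  −z^4−z^3+7z^2+z−6 = (−1)(z^4+2z^3−9z^2−2z+8) + (z^3−2z^2−z+2)
  z^4+2z^3−9z^2−2z+8 = (z+4)(z^3−2z^2−z+2) + (0)
The last nonzero remainder z^3−2z^2−z+2 is already monic.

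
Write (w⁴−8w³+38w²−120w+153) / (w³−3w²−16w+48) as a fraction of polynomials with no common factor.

Euclidean algorithm in ℚ[w]:
  w⁴−8w³+38w²−120w+153 = (w−5)(w³−3w²−16w+48) + (39w²−248w+393)
  w³−3w²−16w+48 = ((1/39)w+131/1521)(39w²−248w+393) + (−(7175/1521)w+7175/507)
  39w²−248w+393 = (−(59319/7175)w+199251/7175)(−(7175/1521)w+7175/507) + (0)
Last nonzero remainder: −(7175/1521)w+7175/507. Dividing through by −7175/1521 gives the monic gcd w−3.
Cancel w−3 from numerator and denominator to get the reduced form.

(w³−5w²+23w−51)/(w²−16)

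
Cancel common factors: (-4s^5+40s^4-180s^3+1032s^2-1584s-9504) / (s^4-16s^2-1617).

Apply the Euclidean algorithm:
  -4s^5+40s^4-180s^3+1032s^2-1584s-9504 = (-4s+40)(s^4-16s^2-1617) + (-244s^3+1672s^2-8052s+55176)
  s^4-16s^2-1617 = (-(1/244)s-209/7442)(-244s^3+1672s^2-8052s+55176) + (-(7605/3721)s^2-250965/3721)
  -244s^3+1672s^2-8052s+55176 = ((907924/7605)s-6221512/7605)(-(7605/3721)s^2-250965/3721) + (0)
Last nonzero remainder: -(7605/3721)s^2-250965/3721. Dividing through by -7605/3721 gives the monic gcd s^2+33.
Cancel s^2+33 from numerator and denominator to get the reduced form.

(-4s^3+40s^2-48s-288)/(s^2-49)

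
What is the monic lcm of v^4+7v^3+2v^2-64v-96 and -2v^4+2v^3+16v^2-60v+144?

Apply the Euclidean algorithm:
  v^4+7v^3+2v^2-64v-96 = (-1/2)(-2v^4+2v^3+16v^2-60v+144) + (8v^3+10v^2-94v-24)
  -2v^4+2v^3+16v^2-60v+144 = (-(1/4)v+9/16)(8v^3+10v^2-94v-24) + (-(105/8)v^2-(105/8)v+315/2)
  8v^3+10v^2-94v-24 = (-(64/105)v-16/105)(-(105/8)v^2-(105/8)v+315/2) + (0)
Last nonzero remainder: -(105/8)v^2-(105/8)v+315/2. Dividing through by -105/8 gives the monic gcd v^2+v-12.
Then lcm(f, g) = f·g / gcd(f, g); expanding and making the result monic gives the answer.

v^6+5v^5-6v^4-26v^3+44v^2-192v-576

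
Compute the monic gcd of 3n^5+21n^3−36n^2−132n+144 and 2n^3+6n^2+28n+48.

n^3+3n^2+14n+24

Repeated division with remainder:
  3n^5+21n^3−36n^2−132n+144 = ((3/2)n^2−(9/2)n+3)(2n^3+6n^2+28n+48) + (0)
Last nonzero remainder: 2n^3+6n^2+28n+48. Dividing through by 2 gives the monic gcd n^3+3n^2+14n+24.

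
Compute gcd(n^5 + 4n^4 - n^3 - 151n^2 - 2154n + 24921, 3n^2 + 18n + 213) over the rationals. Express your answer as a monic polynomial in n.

n^2 + 6n + 71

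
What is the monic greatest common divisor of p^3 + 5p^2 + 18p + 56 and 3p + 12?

Apply the Euclidean algorithm:
  p^3 + 5p^2 + 18p + 56 = ((1/3)p^2 + (1/3)p + 14/3)(3p + 12) + (0)
Last nonzero remainder: 3p + 12. Dividing through by 3 gives the monic gcd p + 4.

p + 4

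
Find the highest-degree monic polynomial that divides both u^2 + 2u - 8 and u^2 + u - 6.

Apply the Euclidean algorithm:
  u^2 + 2u - 8 = (u^2 + u - 6) + (u - 2)
  u^2 + u - 6 = (u + 3)(u - 2) + (0)
The last nonzero remainder u - 2 is already monic.

u - 2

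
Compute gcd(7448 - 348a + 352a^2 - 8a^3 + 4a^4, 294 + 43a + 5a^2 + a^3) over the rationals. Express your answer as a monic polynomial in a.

Apply the Euclidean algorithm:
  4a^4 - 8a^3 + 352a^2 - 348a + 7448 = (4a - 28)(a^3 + 5a^2 + 43a + 294) + (320a^2 - 320a + 15680)
  a^3 + 5a^2 + 43a + 294 = ((1/320)a + 3/160)(320a^2 - 320a + 15680) + (0)
Last nonzero remainder: 320a^2 - 320a + 15680. Dividing through by 320 gives the monic gcd a^2 - a + 49.

49 - a + a^2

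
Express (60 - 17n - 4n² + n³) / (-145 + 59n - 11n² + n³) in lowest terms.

(-12 + n + n²)/(29 - 6n + n²)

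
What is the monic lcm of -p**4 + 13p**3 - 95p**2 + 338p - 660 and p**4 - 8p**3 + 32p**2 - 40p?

p**6 - 15p**5 + 121p**4 - 528p**3 + 1336p**2 - 1320p

Apply the Euclidean algorithm:
  -p**4 + 13p**3 - 95p**2 + 338p - 660 = (-1)(p**4 - 8p**3 + 32p**2 - 40p) + (5p**3 - 63p**2 + 298p - 660)
  p**4 - 8p**3 + 32p**2 - 40p = ((1/5)p + 23/25)(5p**3 - 63p**2 + 298p - 660) + ((759/25)p**2 - (4554/25)p + 3036/5)
  5p**3 - 63p**2 + 298p - 660 = ((125/759)p - 25/23)((759/25)p**2 - (4554/25)p + 3036/5) + (0)
Last nonzero remainder: (759/25)p**2 - (4554/25)p + 3036/5. Dividing through by 759/25 gives the monic gcd p**2 - 6p + 20.
Then lcm(f, g) = f·g / gcd(f, g); expanding and making the result monic gives the answer.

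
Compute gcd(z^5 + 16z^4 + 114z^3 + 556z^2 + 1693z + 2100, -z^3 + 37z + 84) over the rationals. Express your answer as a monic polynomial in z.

z^2 + 7z + 12

Apply the Euclidean algorithm:
  z^5 + 16z^4 + 114z^3 + 556z^2 + 1693z + 2100 = (-z^2 - 16z - 151)(-z^3 + 37z + 84) + (1232z^2 + 8624z + 14784)
  -z^3 + 37z + 84 = (-(1/1232)z + 1/176)(1232z^2 + 8624z + 14784) + (0)
Last nonzero remainder: 1232z^2 + 8624z + 14784. Dividing through by 1232 gives the monic gcd z^2 + 7z + 12.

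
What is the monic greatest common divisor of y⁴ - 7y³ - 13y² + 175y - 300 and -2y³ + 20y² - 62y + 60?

By polynomial division,
  y⁴ - 7y³ - 13y² + 175y - 300 = (-(1/2)y - 3/2)(-2y³ + 20y² - 62y + 60) + (-14y² + 112y - 210)
  -2y³ + 20y² - 62y + 60 = ((1/7)y - 2/7)(-14y² + 112y - 210) + (0)
Last nonzero remainder: -14y² + 112y - 210. Dividing through by -14 gives the monic gcd y² - 8y + 15.

y² - 8y + 15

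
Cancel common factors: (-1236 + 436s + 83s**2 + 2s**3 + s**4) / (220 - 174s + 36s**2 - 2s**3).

Euclidean algorithm in ℚ[s]:
  s**4 + 2s**3 + 83s**2 + 436s - 1236 = (-(1/2)s - 10)(-2s**3 + 36s**2 - 174s + 220) + (356s**2 - 1194s + 964)
  -2s**3 + 36s**2 - 174s + 220 = (-(1/178)s + 2607/31684)(356s**2 - 1194s + 964) + (-(1114333/15842)s + 1114333/7921)
  356s**2 - 1194s + 964 = (-(5639752/1114333)s + 7635844/1114333)(-(1114333/15842)s + 1114333/7921) + (0)
Last nonzero remainder: -(1114333/15842)s + 1114333/7921. Dividing through by -1114333/15842 gives the monic gcd s - 2.
Cancel s - 2 from numerator and denominator to get the reduced form.

(-618 - 91s - 4s**2 - s**3)/(110 - 32s + 2s**2)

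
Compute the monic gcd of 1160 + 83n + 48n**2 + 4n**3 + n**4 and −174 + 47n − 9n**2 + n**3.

Apply the Euclidean algorithm:
  n**4 + 4n**3 + 48n**2 + 83n + 1160 = (n + 13)(n**3 − 9n**2 + 47n − 174) + (118n**2 − 354n + 3422)
  n**3 − 9n**2 + 47n − 174 = ((1/118)n − 3/59)(118n**2 − 354n + 3422) + (0)
Last nonzero remainder: 118n**2 − 354n + 3422. Dividing through by 118 gives the monic gcd n**2 − 3n + 29.

29 − 3n + n**2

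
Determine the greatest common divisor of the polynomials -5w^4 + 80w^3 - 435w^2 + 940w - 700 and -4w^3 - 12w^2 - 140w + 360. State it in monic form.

w - 2

Euclidean algorithm in ℚ[w]:
  -5w^4 + 80w^3 - 435w^2 + 940w - 700 = ((5/4)w - 95/4)(-4w^3 - 12w^2 - 140w + 360) + (-545w^2 - 2835w + 7850)
  -4w^3 - 12w^2 - 140w + 360 = ((4/545)w - 192/11881)(-545w^2 - 2835w + 7850) + (-(2892180/11881)w + 5784360/11881)
  -545w^2 - 2835w + 7850 = ((1295029/578436)w + 9326585/578436)(-(2892180/11881)w + 5784360/11881) + (0)
Last nonzero remainder: -(2892180/11881)w + 5784360/11881. Dividing through by -2892180/11881 gives the monic gcd w - 2.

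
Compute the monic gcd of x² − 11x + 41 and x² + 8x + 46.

Apply the Euclidean algorithm:
  x² − 11x + 41 = (x² + 8x + 46) + (−19x − 5)
  x² + 8x + 46 = (−(1/19)x − 147/361)(−19x − 5) + (15871/361)
  −19x − 5 = (−(6859/15871)x − 1805/15871)(15871/361) + (0)
The last nonzero remainder is the constant 15871/361, so the polynomials are coprime and gcd = 1.

1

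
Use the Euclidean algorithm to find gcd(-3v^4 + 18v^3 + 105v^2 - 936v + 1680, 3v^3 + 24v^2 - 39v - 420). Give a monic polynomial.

v^2 + 3v - 28

Repeated division with remainder:
  -3v^4 + 18v^3 + 105v^2 - 936v + 1680 = (-v + 14)(3v^3 + 24v^2 - 39v - 420) + (-270v^2 - 810v + 7560)
  3v^3 + 24v^2 - 39v - 420 = (-(1/90)v - 1/18)(-270v^2 - 810v + 7560) + (0)
Last nonzero remainder: -270v^2 - 810v + 7560. Dividing through by -270 gives the monic gcd v^2 + 3v - 28.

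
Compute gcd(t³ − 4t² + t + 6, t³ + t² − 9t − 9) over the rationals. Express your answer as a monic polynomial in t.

t² − 2t − 3

Repeated division with remainder:
  t³ − 4t² + t + 6 = (t³ + t² − 9t − 9) + (−5t² + 10t + 15)
  t³ + t² − 9t − 9 = (−(1/5)t − 3/5)(−5t² + 10t + 15) + (0)
Last nonzero remainder: −5t² + 10t + 15. Dividing through by −5 gives the monic gcd t² − 2t − 3.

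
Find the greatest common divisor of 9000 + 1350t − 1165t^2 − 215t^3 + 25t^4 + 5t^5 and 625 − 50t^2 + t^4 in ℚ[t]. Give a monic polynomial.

25 + 10t + t^2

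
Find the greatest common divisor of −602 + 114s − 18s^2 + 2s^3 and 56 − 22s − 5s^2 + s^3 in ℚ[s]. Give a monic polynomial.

Euclidean algorithm in ℚ[s]:
  2s^3 − 18s^2 + 114s − 602 = (2)(s^3 − 5s^2 − 22s + 56) + (−8s^2 + 158s − 714)
  s^3 − 5s^2 − 22s + 56 = (−(1/8)s − 59/32)(−8s^2 + 158s − 714) + ((2881/16)s − 20167/16)
  −8s^2 + 158s − 714 = (−(128/2881)s + 1632/2881)((2881/16)s − 20167/16) + (0)
Last nonzero remainder: (2881/16)s − 20167/16. Dividing through by 2881/16 gives the monic gcd s − 7.

−7 + s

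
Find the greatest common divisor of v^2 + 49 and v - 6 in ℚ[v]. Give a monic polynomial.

1

By polynomial division,
  v^2 + 49 = (v + 6)(v - 6) + (85)
  v - 6 = ((1/85)v - 6/85)(85) + (0)
The last nonzero remainder is the constant 85, so the polynomials are coprime and gcd = 1.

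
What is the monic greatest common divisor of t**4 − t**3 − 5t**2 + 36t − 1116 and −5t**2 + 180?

Euclidean algorithm in ℚ[t]:
  t**4 − t**3 − 5t**2 + 36t − 1116 = (−(1/5)t**2 + (1/5)t − 31/5)(−5t**2 + 180) + (0)
Last nonzero remainder: −5t**2 + 180. Dividing through by −5 gives the monic gcd t**2 − 36.

t**2 − 36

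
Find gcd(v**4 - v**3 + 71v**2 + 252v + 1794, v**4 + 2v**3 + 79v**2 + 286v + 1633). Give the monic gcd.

v**2 + 5v + 23

Repeated division with remainder:
  v**4 - v**3 + 71v**2 + 252v + 1794 = (v**4 + 2v**3 + 79v**2 + 286v + 1633) + (-3v**3 - 8v**2 - 34v + 161)
  v**4 + 2v**3 + 79v**2 + 286v + 1633 = (-(1/3)v + 2/9)(-3v**3 - 8v**2 - 34v + 161) + ((625/9)v**2 + (3125/9)v + 14375/9)
  -3v**3 - 8v**2 - 34v + 161 = (-(27/625)v + 63/625)((625/9)v**2 + (3125/9)v + 14375/9) + (0)
Last nonzero remainder: (625/9)v**2 + (3125/9)v + 14375/9. Dividing through by 625/9 gives the monic gcd v**2 + 5v + 23.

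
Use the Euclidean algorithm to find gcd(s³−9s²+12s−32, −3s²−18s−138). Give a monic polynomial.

By polynomial division,
  s³−9s²+12s−32 = (−(1/3)s+5)(−3s²−18s−138) + (56s+658)
  −3s²−18s−138 = (−(3/56)s+69/224)(56s+658) + (−5451/16)
  56s+658 = (−(896/5451)s−10528/5451)(−5451/16) + (0)
The last nonzero remainder is the constant −5451/16, so the polynomials are coprime and gcd = 1.

1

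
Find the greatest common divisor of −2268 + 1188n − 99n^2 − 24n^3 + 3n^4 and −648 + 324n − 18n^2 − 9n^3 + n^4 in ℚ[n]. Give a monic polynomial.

−108 + 72n − 15n^2 + n^3

Repeated division with remainder:
  3n^4 − 24n^3 − 99n^2 + 1188n − 2268 = (3)(n^4 − 9n^3 − 18n^2 + 324n − 648) + (3n^3 − 45n^2 + 216n − 324)
  n^4 − 9n^3 − 18n^2 + 324n − 648 = ((1/3)n + 2)(3n^3 − 45n^2 + 216n − 324) + (0)
Last nonzero remainder: 3n^3 − 45n^2 + 216n − 324. Dividing through by 3 gives the monic gcd n^3 − 15n^2 + 72n − 108.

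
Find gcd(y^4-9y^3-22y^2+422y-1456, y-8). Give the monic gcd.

Repeated division with remainder:
  y^4-9y^3-22y^2+422y-1456 = (y^3-y^2-30y+182)(y-8) + (0)
The last nonzero remainder y-8 is already monic.

y-8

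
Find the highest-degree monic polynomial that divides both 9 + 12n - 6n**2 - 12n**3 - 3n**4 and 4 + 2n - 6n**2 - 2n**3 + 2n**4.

-1 - n + n**2 + n**3

By polynomial division,
  -3n**4 - 12n**3 - 6n**2 + 12n + 9 = (-3/2)(2n**4 - 2n**3 - 6n**2 + 2n + 4) + (-15n**3 - 15n**2 + 15n + 15)
  2n**4 - 2n**3 - 6n**2 + 2n + 4 = (-(2/15)n + 4/15)(-15n**3 - 15n**2 + 15n + 15) + (0)
Last nonzero remainder: -15n**3 - 15n**2 + 15n + 15. Dividing through by -15 gives the monic gcd n**3 + n**2 - n - 1.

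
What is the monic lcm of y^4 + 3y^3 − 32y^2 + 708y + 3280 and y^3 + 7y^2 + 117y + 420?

y^6 + 6y^5 + 82y^4 + 927y^3 + 2044y^2 + 84180y + 344400

Repeated division with remainder:
  y^4 + 3y^3 − 32y^2 + 708y + 3280 = (y − 4)(y^3 + 7y^2 + 117y + 420) + (−121y^2 + 756y + 4960)
  y^3 + 7y^2 + 117y + 420 = (−(1/121)y − 1603/14641)(−121y^2 + 756y + 4960) + ((3525025/14641)y + 14100100/14641)
  −121y^2 + 756y + 4960 = (−(1771561/3525025)y + 3630968/705005)((3525025/14641)y + 14100100/14641) + (0)
Last nonzero remainder: (3525025/14641)y + 14100100/14641. Dividing through by 3525025/14641 gives the monic gcd y + 4.
Then lcm(f, g) = f·g / gcd(f, g); expanding and making the result monic gives the answer.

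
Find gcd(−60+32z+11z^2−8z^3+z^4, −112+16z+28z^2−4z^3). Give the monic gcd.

−4+z^2

Apply the Euclidean algorithm:
  z^4−8z^3+11z^2+32z−60 = (−(1/4)z+1/4)(−4z^3+28z^2+16z−112) + (8z^2−32)
  −4z^3+28z^2+16z−112 = (−(1/2)z+7/2)(8z^2−32) + (0)
Last nonzero remainder: 8z^2−32. Dividing through by 8 gives the monic gcd z^2−4.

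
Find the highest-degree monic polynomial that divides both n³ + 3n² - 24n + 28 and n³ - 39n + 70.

Repeated division with remainder:
  n³ + 3n² - 24n + 28 = (n³ - 39n + 70) + (3n² + 15n - 42)
  n³ - 39n + 70 = ((1/3)n - 5/3)(3n² + 15n - 42) + (0)
Last nonzero remainder: 3n² + 15n - 42. Dividing through by 3 gives the monic gcd n² + 5n - 14.

n² + 5n - 14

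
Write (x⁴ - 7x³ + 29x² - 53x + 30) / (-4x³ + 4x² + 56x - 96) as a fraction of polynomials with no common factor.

(-x³ + 5x² - 19x + 15)/(4x² + 4x - 48)

Apply the Euclidean algorithm:
  x⁴ - 7x³ + 29x² - 53x + 30 = (-(1/4)x + 3/2)(-4x³ + 4x² + 56x - 96) + (37x² - 161x + 174)
  -4x³ + 4x² + 56x - 96 = (-(4/37)x - 496/1369)(37x² - 161x + 174) + ((22560/1369)x - 45120/1369)
  37x² - 161x + 174 = ((50653/22560)x - 39701/7520)((22560/1369)x - 45120/1369) + (0)
Last nonzero remainder: (22560/1369)x - 45120/1369. Dividing through by 22560/1369 gives the monic gcd x - 2.
Cancel x - 2 from numerator and denominator to get the reduced form.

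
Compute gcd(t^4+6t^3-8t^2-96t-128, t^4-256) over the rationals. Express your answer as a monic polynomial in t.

Euclidean algorithm in ℚ[t]:
  t^4+6t^3-8t^2-96t-128 = (t^4-256) + (6t^3-8t^2-96t+128)
  t^4-256 = ((1/6)t+2/9)(6t^3-8t^2-96t+128) + ((160/9)t^2-2560/9)
  6t^3-8t^2-96t+128 = ((27/80)t-9/20)((160/9)t^2-2560/9) + (0)
Last nonzero remainder: (160/9)t^2-2560/9. Dividing through by 160/9 gives the monic gcd t^2-16.

t^2-16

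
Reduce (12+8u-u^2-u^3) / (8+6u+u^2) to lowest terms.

(6+u-u^2)/(4+u)

Repeated division with remainder:
  -u^3-u^2+8u+12 = (-u+5)(u^2+6u+8) + (-14u-28)
  u^2+6u+8 = (-(1/14)u-2/7)(-14u-28) + (0)
Last nonzero remainder: -14u-28. Dividing through by -14 gives the monic gcd u+2.
Cancel u+2 from numerator and denominator to get the reduced form.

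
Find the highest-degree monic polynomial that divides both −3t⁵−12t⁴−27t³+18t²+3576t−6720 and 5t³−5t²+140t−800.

Repeated division with remainder:
  −3t⁵−12t⁴−27t³+18t²+3576t−6720 = (−(3/5)t²−3t+42/5)(5t³−5t²+140t−800) + (0)
Last nonzero remainder: 5t³−5t²+140t−800. Dividing through by 5 gives the monic gcd t³−t²+28t−160.

t³−t²+28t−160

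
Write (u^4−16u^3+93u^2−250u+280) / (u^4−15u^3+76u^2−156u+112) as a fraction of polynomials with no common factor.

(u^2−5u+10)/(u^2−4u+4)

Euclidean algorithm in ℚ[u]:
  u^4−16u^3+93u^2−250u+280 = (u^4−15u^3+76u^2−156u+112) + (−u^3+17u^2−94u+168)
  u^4−15u^3+76u^2−156u+112 = (−u−2)(−u^3+17u^2−94u+168) + (16u^2−176u+448)
  −u^3+17u^2−94u+168 = (−(1/16)u+3/8)(16u^2−176u+448) + (0)
Last nonzero remainder: 16u^2−176u+448. Dividing through by 16 gives the monic gcd u^2−11u+28.
Cancel u^2−11u+28 from numerator and denominator to get the reduced form.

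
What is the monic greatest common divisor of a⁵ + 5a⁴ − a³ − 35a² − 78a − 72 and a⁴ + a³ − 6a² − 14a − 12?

a² − a − 6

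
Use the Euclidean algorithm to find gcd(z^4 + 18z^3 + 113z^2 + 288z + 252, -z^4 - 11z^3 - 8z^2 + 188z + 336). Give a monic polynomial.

z^3 + 15z^2 + 68z + 84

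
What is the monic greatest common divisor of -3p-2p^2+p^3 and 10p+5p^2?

p

Repeated division with remainder:
  p^3-2p^2-3p = ((1/5)p-4/5)(5p^2+10p) + (5p)
  5p^2+10p = (p+2)(5p) + (0)
Last nonzero remainder: 5p. Dividing through by 5 gives the monic gcd p.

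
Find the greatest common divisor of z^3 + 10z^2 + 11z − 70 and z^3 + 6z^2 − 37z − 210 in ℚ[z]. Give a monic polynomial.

By polynomial division,
  z^3 + 10z^2 + 11z − 70 = (z^3 + 6z^2 − 37z − 210) + (4z^2 + 48z + 140)
  z^3 + 6z^2 − 37z − 210 = ((1/4)z − 3/2)(4z^2 + 48z + 140) + (0)
Last nonzero remainder: 4z^2 + 48z + 140. Dividing through by 4 gives the monic gcd z^2 + 12z + 35.

z^2 + 12z + 35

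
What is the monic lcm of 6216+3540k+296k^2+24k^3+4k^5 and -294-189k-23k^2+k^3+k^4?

Euclidean algorithm in ℚ[k]:
  4k^5+24k^3+296k^2+3540k+6216 = (4k-4)(k^4+k^3-23k^2-189k-294) + (120k^3+960k^2+3960k+5040)
  k^4+k^3-23k^2-189k-294 = ((1/120)k-7/120)(120k^3+960k^2+3960k+5040) + (0)
Last nonzero remainder: 120k^3+960k^2+3960k+5040. Dividing through by 120 gives the monic gcd k^3+8k^2+33k+42.
Then lcm(f, g) = f·g / gcd(f, g); expanding and making the result monic gives the answer.

-10878-4641k+367k^2+32k^3+6k^4-7k^5+k^6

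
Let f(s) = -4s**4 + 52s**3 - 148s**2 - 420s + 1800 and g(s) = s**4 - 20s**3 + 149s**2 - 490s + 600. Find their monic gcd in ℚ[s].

Repeated division with remainder:
  -4s**4 + 52s**3 - 148s**2 - 420s + 1800 = (-4)(s**4 - 20s**3 + 149s**2 - 490s + 600) + (-28s**3 + 448s**2 - 2380s + 4200)
  s**4 - 20s**3 + 149s**2 - 490s + 600 = (-(1/28)s + 1/7)(-28s**3 + 448s**2 - 2380s + 4200) + (0)
Last nonzero remainder: -28s**3 + 448s**2 - 2380s + 4200. Dividing through by -28 gives the monic gcd s**3 - 16s**2 + 85s - 150.

s**3 - 16s**2 + 85s - 150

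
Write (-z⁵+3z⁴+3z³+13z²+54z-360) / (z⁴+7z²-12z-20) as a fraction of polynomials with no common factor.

(-z³+4z²+9z-36)/(z²-z-2)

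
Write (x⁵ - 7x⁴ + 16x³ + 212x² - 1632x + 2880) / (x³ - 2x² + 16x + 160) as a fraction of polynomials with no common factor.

(x³ - x² - 30x + 72)/(x + 4)

Repeated division with remainder:
  x⁵ - 7x⁴ + 16x³ + 212x² - 1632x + 2880 = (x² - 5x - 10)(x³ - 2x² + 16x + 160) + (112x² - 672x + 4480)
  x³ - 2x² + 16x + 160 = ((1/112)x + 1/28)(112x² - 672x + 4480) + (0)
Last nonzero remainder: 112x² - 672x + 4480. Dividing through by 112 gives the monic gcd x² - 6x + 40.
Cancel x² - 6x + 40 from numerator and denominator to get the reduced form.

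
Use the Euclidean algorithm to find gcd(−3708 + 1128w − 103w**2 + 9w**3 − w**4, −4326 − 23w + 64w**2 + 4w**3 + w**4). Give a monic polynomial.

−618 + 85w − 3w**2 + w**3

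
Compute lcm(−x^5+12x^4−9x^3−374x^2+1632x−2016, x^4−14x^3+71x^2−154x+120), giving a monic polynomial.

x^7−19x^6+103x^5+191x^4−4160x^3+17180x^2−30432x+20160

By polynomial division,
  −x^5+12x^4−9x^3−374x^2+1632x−2016 = (−x−2)(x^4−14x^3+71x^2−154x+120) + (34x^3−386x^2+1444x−1776)
  x^4−14x^3+71x^2−154x+120 = ((1/34)x−45/578)(34x^3−386x^2+1444x−1776) + (−(440/289)x^2+(3080/289)x−5280/289)
  34x^3−386x^2+1444x−1776 = (−(4913/220)x+10693/110)(−(440/289)x^2+(3080/289)x−5280/289) + (0)
Last nonzero remainder: −(440/289)x^2+(3080/289)x−5280/289. Dividing through by −440/289 gives the monic gcd x^2−7x+12.
Then lcm(f, g) = f·g / gcd(f, g); expanding and making the result monic gives the answer.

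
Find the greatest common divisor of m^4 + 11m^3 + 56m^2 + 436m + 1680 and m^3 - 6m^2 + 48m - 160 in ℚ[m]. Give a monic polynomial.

Euclidean algorithm in ℚ[m]:
  m^4 + 11m^3 + 56m^2 + 436m + 1680 = (m + 17)(m^3 - 6m^2 + 48m - 160) + (110m^2 - 220m + 4400)
  m^3 - 6m^2 + 48m - 160 = ((1/110)m - 2/55)(110m^2 - 220m + 4400) + (0)
Last nonzero remainder: 110m^2 - 220m + 4400. Dividing through by 110 gives the monic gcd m^2 - 2m + 40.

m^2 - 2m + 40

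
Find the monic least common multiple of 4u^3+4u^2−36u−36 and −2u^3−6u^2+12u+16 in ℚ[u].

u^5+3u^4−15u^3−35u^2+54u+72

Euclidean algorithm in ℚ[u]:
  4u^3+4u^2−36u−36 = (−2)(−2u^3−6u^2+12u+16) + (−8u^2−12u−4)
  −2u^3−6u^2+12u+16 = ((1/4)u+3/8)(−8u^2−12u−4) + ((35/2)u+35/2)
  −8u^2−12u−4 = (−(16/35)u−8/35)((35/2)u+35/2) + (0)
Last nonzero remainder: (35/2)u+35/2. Dividing through by 35/2 gives the monic gcd u+1.
Then lcm(f, g) = f·g / gcd(f, g); expanding and making the result monic gives the answer.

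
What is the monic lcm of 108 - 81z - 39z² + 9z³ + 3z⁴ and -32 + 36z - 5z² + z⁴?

288 - 324z + 13z² + 36z³ - 14z⁴ + z⁶

Apply the Euclidean algorithm:
  3z⁴ + 9z³ - 39z² - 81z + 108 = (3)(z⁴ - 5z² + 36z - 32) + (9z³ - 24z² - 189z + 204)
  z⁴ - 5z² + 36z - 32 = ((1/9)z + 8/27)(9z³ - 24z² - 189z + 204) + ((208/9)z² + (208/3)z - 832/9)
  9z³ - 24z² - 189z + 204 = ((81/208)z - 459/208)((208/9)z² + (208/3)z - 832/9) + (0)
Last nonzero remainder: (208/9)z² + (208/3)z - 832/9. Dividing through by 208/9 gives the monic gcd z² + 3z - 4.
Then lcm(f, g) = f·g / gcd(f, g); expanding and making the result monic gives the answer.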